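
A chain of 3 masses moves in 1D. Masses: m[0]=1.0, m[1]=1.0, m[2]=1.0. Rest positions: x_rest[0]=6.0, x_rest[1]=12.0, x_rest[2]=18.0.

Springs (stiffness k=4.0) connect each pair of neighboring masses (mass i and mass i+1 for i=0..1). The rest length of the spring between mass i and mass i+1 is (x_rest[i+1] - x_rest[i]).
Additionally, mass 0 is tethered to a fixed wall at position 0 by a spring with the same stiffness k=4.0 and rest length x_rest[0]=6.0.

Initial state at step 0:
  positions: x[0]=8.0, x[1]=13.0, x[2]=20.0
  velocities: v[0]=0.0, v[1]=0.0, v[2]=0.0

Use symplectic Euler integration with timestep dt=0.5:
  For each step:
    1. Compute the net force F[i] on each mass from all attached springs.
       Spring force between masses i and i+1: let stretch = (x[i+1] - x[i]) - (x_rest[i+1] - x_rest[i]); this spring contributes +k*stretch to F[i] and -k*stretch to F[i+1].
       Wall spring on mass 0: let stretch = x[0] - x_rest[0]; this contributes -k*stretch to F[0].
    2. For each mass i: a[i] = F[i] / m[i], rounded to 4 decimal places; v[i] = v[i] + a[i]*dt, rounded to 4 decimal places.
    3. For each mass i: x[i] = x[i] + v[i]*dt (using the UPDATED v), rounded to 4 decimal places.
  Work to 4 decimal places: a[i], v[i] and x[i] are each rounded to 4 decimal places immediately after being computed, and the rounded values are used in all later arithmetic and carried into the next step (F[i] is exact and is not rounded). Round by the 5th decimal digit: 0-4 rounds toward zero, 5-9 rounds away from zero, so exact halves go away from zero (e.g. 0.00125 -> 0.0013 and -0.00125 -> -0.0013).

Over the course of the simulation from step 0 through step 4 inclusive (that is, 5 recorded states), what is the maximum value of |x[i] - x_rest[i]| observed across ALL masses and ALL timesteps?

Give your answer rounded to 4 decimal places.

Answer: 3.0000

Derivation:
Step 0: x=[8.0000 13.0000 20.0000] v=[0.0000 0.0000 0.0000]
Step 1: x=[5.0000 15.0000 19.0000] v=[-6.0000 4.0000 -2.0000]
Step 2: x=[7.0000 11.0000 20.0000] v=[4.0000 -8.0000 2.0000]
Step 3: x=[6.0000 12.0000 18.0000] v=[-2.0000 2.0000 -4.0000]
Step 4: x=[5.0000 13.0000 16.0000] v=[-2.0000 2.0000 -4.0000]
Max displacement = 3.0000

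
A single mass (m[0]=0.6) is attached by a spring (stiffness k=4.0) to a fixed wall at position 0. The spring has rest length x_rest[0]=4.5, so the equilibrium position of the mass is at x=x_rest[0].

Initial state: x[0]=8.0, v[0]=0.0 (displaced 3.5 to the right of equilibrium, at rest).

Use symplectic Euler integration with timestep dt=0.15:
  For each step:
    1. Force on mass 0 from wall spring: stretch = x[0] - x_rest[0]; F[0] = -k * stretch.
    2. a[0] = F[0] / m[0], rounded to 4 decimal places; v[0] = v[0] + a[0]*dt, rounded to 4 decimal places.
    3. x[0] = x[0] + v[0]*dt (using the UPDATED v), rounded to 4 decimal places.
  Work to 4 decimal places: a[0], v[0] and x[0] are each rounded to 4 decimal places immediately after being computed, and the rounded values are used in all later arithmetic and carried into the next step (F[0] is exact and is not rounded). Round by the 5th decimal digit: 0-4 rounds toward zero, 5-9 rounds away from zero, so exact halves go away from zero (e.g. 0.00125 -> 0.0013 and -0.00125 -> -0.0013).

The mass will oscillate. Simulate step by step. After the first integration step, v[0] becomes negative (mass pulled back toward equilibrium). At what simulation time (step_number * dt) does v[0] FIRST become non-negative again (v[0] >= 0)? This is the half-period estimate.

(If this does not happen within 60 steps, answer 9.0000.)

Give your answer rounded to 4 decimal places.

Answer: 1.3500

Derivation:
Step 0: x=[8.0000] v=[0.0000]
Step 1: x=[7.4750] v=[-3.5000]
Step 2: x=[6.5038] v=[-6.4750]
Step 3: x=[5.2320] v=[-8.4788]
Step 4: x=[3.8504] v=[-9.2108]
Step 5: x=[2.5662] v=[-8.5612]
Step 6: x=[1.5721] v=[-6.6274]
Step 7: x=[1.0172] v=[-3.6995]
Step 8: x=[0.9847] v=[-0.2167]
Step 9: x=[1.4795] v=[3.2986]
First v>=0 after going negative at step 9, time=1.3500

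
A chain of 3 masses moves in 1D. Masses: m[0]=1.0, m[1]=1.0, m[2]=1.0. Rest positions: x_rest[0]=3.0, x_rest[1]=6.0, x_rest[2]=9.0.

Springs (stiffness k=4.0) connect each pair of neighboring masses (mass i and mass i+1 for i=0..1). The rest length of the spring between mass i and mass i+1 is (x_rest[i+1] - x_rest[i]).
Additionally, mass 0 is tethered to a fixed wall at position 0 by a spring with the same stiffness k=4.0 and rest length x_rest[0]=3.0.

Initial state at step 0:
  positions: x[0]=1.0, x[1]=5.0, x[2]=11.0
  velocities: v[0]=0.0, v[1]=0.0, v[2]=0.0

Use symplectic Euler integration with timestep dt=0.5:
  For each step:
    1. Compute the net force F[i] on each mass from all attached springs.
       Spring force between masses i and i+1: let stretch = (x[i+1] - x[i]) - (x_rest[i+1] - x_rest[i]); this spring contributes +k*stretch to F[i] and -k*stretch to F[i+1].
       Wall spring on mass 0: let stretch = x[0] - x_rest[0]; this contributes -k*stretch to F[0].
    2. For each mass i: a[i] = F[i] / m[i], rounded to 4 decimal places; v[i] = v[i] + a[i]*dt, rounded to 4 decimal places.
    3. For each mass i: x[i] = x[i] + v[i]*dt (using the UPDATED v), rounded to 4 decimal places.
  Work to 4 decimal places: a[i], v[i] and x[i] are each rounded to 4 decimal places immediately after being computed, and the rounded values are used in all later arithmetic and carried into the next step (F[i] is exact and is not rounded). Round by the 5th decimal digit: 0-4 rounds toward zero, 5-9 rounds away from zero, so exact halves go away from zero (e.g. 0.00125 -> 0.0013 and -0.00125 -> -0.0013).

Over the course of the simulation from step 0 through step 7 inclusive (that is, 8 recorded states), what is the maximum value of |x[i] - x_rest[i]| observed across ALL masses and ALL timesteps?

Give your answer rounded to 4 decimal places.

Step 0: x=[1.0000 5.0000 11.0000] v=[0.0000 0.0000 0.0000]
Step 1: x=[4.0000 7.0000 8.0000] v=[6.0000 4.0000 -6.0000]
Step 2: x=[6.0000 7.0000 7.0000] v=[4.0000 0.0000 -2.0000]
Step 3: x=[3.0000 6.0000 9.0000] v=[-6.0000 -2.0000 4.0000]
Step 4: x=[0.0000 5.0000 11.0000] v=[-6.0000 -2.0000 4.0000]
Step 5: x=[2.0000 5.0000 10.0000] v=[4.0000 0.0000 -2.0000]
Step 6: x=[5.0000 7.0000 7.0000] v=[6.0000 4.0000 -6.0000]
Step 7: x=[5.0000 7.0000 7.0000] v=[0.0000 0.0000 0.0000]
Max displacement = 3.0000

Answer: 3.0000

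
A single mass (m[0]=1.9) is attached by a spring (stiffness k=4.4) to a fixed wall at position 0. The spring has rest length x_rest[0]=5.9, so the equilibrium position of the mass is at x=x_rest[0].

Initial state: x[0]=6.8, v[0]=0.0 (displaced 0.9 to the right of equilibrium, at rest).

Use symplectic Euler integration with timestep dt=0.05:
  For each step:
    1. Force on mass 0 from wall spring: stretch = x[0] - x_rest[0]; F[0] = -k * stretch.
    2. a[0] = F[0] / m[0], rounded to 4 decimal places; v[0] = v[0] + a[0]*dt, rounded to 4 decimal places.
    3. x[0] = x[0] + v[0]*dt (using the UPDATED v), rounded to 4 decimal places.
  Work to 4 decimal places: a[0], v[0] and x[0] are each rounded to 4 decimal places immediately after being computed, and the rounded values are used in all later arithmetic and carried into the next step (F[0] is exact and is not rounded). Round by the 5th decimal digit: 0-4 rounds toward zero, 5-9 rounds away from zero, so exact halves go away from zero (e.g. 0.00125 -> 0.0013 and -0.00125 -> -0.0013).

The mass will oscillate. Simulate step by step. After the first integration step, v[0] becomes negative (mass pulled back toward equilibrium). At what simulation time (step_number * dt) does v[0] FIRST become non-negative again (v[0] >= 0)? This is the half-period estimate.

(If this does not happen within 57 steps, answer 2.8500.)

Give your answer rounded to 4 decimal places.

Answer: 2.1000

Derivation:
Step 0: x=[6.8000] v=[0.0000]
Step 1: x=[6.7948] v=[-0.1042]
Step 2: x=[6.7844] v=[-0.2078]
Step 3: x=[6.7689] v=[-0.3102]
Step 4: x=[6.7484] v=[-0.4108]
Step 5: x=[6.7230] v=[-0.5090]
Step 6: x=[6.6928] v=[-0.6043]
Step 7: x=[6.6580] v=[-0.6961]
Step 8: x=[6.6188] v=[-0.7839]
Step 9: x=[6.5754] v=[-0.8671]
Step 10: x=[6.5281] v=[-0.9453]
Step 11: x=[6.4772] v=[-1.0180]
Step 12: x=[6.4230] v=[-1.0848]
Step 13: x=[6.3657] v=[-1.1454]
Step 14: x=[6.3057] v=[-1.1993]
Step 15: x=[6.2434] v=[-1.2463]
Step 16: x=[6.1791] v=[-1.2861]
Step 17: x=[6.1132] v=[-1.3184]
Step 18: x=[6.0460] v=[-1.3431]
Step 19: x=[5.9780] v=[-1.3600]
Step 20: x=[5.9096] v=[-1.3690]
Step 21: x=[5.8411] v=[-1.3701]
Step 22: x=[5.7729] v=[-1.3633]
Step 23: x=[5.7055] v=[-1.3486]
Step 24: x=[5.6392] v=[-1.3261]
Step 25: x=[5.5744] v=[-1.2959]
Step 26: x=[5.5115] v=[-1.2582]
Step 27: x=[5.4508] v=[-1.2132]
Step 28: x=[5.3927] v=[-1.1612]
Step 29: x=[5.3376] v=[-1.1025]
Step 30: x=[5.2857] v=[-1.0374]
Step 31: x=[5.2374] v=[-0.9663]
Step 32: x=[5.1929] v=[-0.8896]
Step 33: x=[5.1525] v=[-0.8077]
Step 34: x=[5.1164] v=[-0.7211]
Step 35: x=[5.0849] v=[-0.6304]
Step 36: x=[5.0581] v=[-0.5360]
Step 37: x=[5.0362] v=[-0.4385]
Step 38: x=[5.0193] v=[-0.3385]
Step 39: x=[5.0075] v=[-0.2365]
Step 40: x=[5.0008] v=[-0.1332]
Step 41: x=[4.9993] v=[-0.0291]
Step 42: x=[5.0031] v=[0.0752]
First v>=0 after going negative at step 42, time=2.1000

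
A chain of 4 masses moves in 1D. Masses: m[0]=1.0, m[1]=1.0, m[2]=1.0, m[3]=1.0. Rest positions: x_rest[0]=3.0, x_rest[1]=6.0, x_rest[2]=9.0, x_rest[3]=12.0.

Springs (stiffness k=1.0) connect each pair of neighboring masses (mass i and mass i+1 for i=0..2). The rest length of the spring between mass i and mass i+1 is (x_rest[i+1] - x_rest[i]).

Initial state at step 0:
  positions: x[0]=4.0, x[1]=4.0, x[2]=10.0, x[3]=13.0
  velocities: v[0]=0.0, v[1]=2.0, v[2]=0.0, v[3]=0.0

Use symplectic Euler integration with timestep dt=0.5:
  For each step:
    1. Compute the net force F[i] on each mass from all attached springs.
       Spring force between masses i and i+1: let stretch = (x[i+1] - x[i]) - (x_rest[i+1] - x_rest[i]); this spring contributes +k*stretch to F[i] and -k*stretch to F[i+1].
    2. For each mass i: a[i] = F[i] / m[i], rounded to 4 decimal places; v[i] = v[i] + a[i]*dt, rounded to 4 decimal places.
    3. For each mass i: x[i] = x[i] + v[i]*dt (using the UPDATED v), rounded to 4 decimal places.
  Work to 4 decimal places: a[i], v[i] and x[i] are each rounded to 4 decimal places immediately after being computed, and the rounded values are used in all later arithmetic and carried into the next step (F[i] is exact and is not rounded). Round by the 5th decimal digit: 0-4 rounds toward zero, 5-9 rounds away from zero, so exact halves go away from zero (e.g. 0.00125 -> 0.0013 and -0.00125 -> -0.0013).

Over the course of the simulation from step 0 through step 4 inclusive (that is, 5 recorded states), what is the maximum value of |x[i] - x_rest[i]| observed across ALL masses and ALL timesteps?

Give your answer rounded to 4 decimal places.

Step 0: x=[4.0000 4.0000 10.0000 13.0000] v=[0.0000 2.0000 0.0000 0.0000]
Step 1: x=[3.2500 6.5000 9.2500 13.0000] v=[-1.5000 5.0000 -1.5000 0.0000]
Step 2: x=[2.5625 8.8750 8.7500 12.8125] v=[-1.3750 4.7500 -1.0000 -0.3750]
Step 3: x=[2.7032 9.6407 9.2969 12.3594] v=[0.2813 1.5313 1.0938 -0.9063]
Step 4: x=[3.8283 8.5860 10.6954 11.8906] v=[2.2501 -2.1094 2.7970 -0.9376]
Max displacement = 3.6407

Answer: 3.6407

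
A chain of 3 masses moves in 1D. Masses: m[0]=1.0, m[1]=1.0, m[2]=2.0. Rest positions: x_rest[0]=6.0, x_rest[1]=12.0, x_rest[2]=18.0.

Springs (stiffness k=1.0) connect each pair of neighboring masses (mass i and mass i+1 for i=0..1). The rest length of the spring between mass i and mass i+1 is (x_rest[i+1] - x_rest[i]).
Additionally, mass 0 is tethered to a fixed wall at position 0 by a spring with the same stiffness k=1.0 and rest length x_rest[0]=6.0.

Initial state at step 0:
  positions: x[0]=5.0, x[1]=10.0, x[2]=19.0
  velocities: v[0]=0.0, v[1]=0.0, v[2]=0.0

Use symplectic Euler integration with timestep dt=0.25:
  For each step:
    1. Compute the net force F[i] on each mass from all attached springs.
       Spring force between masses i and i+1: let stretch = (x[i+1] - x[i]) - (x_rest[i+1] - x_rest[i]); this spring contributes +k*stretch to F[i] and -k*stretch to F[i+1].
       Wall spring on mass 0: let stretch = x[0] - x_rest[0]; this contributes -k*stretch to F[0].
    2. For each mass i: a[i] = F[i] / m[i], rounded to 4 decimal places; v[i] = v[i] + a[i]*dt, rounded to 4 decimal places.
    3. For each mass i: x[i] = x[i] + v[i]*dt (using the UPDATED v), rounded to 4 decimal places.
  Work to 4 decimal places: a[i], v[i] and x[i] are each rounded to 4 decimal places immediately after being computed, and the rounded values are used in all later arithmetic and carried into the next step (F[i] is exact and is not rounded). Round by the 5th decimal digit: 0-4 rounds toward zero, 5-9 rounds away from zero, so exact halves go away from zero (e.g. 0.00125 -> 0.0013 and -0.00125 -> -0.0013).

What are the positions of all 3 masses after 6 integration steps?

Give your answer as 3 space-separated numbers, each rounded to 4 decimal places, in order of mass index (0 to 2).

Step 0: x=[5.0000 10.0000 19.0000] v=[0.0000 0.0000 0.0000]
Step 1: x=[5.0000 10.2500 18.9063] v=[0.0000 1.0000 -0.3750]
Step 2: x=[5.0156 10.7129 18.7295] v=[0.0625 1.8516 -0.7071]
Step 3: x=[5.0738 11.3208 18.4897] v=[0.2329 2.4314 -0.9592]
Step 4: x=[5.2054 11.9863 18.2134] v=[0.5262 2.6619 -1.1053]
Step 5: x=[5.4354 12.6172 17.9300] v=[0.9201 2.5235 -1.1337]
Step 6: x=[5.7746 13.1313 17.6681] v=[1.3567 2.0563 -1.0478]

Answer: 5.7746 13.1313 17.6681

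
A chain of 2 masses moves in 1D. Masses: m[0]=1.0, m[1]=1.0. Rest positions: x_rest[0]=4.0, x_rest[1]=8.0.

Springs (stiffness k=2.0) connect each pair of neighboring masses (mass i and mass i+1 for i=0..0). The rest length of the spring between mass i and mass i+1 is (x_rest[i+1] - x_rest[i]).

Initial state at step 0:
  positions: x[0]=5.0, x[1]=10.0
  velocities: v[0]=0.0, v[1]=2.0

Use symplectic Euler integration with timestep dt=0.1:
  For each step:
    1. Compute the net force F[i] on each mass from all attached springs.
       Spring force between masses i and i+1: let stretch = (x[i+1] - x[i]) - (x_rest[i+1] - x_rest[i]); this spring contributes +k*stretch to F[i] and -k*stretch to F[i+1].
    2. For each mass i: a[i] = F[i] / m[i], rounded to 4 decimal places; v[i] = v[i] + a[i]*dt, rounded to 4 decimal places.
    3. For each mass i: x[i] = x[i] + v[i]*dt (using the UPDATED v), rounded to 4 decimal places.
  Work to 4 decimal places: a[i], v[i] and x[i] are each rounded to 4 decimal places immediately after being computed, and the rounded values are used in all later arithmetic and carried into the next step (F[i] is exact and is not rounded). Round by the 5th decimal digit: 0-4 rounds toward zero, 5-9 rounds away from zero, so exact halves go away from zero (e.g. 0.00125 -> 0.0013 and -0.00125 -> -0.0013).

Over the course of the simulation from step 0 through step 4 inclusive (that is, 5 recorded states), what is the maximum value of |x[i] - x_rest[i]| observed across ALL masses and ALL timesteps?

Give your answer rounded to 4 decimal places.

Answer: 2.5727

Derivation:
Step 0: x=[5.0000 10.0000] v=[0.0000 2.0000]
Step 1: x=[5.0200 10.1800] v=[0.2000 1.8000]
Step 2: x=[5.0632 10.3368] v=[0.4320 1.5680]
Step 3: x=[5.1319 10.4681] v=[0.6867 1.3133]
Step 4: x=[5.2273 10.5727] v=[0.9539 1.0461]
Max displacement = 2.5727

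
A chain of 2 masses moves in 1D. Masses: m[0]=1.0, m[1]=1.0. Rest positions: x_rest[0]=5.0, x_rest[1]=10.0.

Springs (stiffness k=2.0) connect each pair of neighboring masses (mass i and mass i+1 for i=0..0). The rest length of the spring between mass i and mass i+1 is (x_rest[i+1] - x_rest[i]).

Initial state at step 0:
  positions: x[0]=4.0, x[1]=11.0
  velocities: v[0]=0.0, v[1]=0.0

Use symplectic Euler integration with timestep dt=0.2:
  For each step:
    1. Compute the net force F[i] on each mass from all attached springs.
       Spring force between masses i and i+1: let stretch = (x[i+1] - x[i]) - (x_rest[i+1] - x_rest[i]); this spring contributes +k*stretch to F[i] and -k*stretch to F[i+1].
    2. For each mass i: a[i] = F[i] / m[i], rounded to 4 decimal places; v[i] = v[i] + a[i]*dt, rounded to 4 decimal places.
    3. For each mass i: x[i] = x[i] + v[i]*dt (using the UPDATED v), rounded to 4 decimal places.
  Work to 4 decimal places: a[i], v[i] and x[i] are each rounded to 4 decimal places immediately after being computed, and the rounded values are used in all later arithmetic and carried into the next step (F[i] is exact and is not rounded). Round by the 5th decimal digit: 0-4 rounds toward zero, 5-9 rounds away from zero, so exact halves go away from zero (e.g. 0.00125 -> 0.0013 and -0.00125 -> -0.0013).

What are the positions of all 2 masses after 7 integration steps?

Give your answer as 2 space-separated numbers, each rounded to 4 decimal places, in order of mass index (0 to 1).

Step 0: x=[4.0000 11.0000] v=[0.0000 0.0000]
Step 1: x=[4.1600 10.8400] v=[0.8000 -0.8000]
Step 2: x=[4.4544 10.5456] v=[1.4720 -1.4720]
Step 3: x=[4.8361 10.1639] v=[1.9085 -1.9085]
Step 4: x=[5.2440 9.7560] v=[2.0396 -2.0396]
Step 5: x=[5.6129 9.3871] v=[1.8444 -1.8444]
Step 6: x=[5.8837 9.1163] v=[1.3541 -1.3541]
Step 7: x=[6.0131 8.9869] v=[0.6471 -0.6471]

Answer: 6.0131 8.9869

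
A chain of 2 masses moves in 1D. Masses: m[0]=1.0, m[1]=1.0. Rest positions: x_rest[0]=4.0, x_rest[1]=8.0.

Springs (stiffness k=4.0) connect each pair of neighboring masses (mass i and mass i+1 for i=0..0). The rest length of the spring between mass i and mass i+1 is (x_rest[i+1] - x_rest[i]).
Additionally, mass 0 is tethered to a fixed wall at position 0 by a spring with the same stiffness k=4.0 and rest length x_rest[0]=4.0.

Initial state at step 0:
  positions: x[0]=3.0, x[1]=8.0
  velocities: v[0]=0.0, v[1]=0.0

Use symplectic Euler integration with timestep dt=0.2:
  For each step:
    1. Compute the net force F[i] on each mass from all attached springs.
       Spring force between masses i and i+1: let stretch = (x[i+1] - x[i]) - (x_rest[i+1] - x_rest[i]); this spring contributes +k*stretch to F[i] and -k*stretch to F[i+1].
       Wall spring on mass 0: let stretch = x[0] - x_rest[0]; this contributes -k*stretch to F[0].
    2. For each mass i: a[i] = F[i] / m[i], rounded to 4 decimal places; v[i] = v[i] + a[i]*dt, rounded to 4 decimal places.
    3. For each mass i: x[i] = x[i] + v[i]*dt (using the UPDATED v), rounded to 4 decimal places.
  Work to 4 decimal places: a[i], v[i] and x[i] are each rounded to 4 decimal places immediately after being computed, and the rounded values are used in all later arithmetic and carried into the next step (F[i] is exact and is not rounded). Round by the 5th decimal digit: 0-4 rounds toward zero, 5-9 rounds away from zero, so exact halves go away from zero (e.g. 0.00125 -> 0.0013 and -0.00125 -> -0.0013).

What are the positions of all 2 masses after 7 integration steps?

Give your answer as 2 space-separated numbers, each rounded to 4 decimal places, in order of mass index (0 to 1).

Answer: 3.9043 8.2361

Derivation:
Step 0: x=[3.0000 8.0000] v=[0.0000 0.0000]
Step 1: x=[3.3200 7.8400] v=[1.6000 -0.8000]
Step 2: x=[3.8320 7.5968] v=[2.5600 -1.2160]
Step 3: x=[4.3332 7.3912] v=[2.5062 -1.0278]
Step 4: x=[4.6304 7.3364] v=[1.4860 -0.2742]
Step 5: x=[4.6197 7.4886] v=[-0.0535 0.7610]
Step 6: x=[4.3289 7.8218] v=[-1.4541 1.6659]
Step 7: x=[3.9043 8.2361] v=[-2.1229 2.0716]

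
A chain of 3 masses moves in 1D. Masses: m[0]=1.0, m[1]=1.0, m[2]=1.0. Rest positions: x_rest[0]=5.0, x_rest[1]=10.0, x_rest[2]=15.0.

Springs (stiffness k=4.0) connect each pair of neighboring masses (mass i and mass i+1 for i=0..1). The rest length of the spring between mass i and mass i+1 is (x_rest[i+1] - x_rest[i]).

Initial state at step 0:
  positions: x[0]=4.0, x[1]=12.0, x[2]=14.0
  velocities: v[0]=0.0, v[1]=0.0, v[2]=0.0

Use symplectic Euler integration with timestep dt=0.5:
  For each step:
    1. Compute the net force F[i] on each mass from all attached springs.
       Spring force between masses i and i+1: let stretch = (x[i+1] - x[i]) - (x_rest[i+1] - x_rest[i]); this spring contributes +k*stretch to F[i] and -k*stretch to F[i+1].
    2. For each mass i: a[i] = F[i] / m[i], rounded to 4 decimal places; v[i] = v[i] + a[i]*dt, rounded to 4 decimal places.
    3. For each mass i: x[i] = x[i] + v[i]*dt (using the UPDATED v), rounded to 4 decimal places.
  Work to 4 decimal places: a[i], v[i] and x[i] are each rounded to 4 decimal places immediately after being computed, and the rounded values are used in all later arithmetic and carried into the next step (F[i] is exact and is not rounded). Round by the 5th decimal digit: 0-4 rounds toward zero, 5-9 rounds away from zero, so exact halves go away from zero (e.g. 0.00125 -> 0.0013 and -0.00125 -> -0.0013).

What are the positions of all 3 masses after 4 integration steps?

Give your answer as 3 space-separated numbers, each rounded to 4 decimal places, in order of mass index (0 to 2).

Step 0: x=[4.0000 12.0000 14.0000] v=[0.0000 0.0000 0.0000]
Step 1: x=[7.0000 6.0000 17.0000] v=[6.0000 -12.0000 6.0000]
Step 2: x=[4.0000 12.0000 14.0000] v=[-6.0000 12.0000 -6.0000]
Step 3: x=[4.0000 12.0000 14.0000] v=[0.0000 0.0000 0.0000]
Step 4: x=[7.0000 6.0000 17.0000] v=[6.0000 -12.0000 6.0000]

Answer: 7.0000 6.0000 17.0000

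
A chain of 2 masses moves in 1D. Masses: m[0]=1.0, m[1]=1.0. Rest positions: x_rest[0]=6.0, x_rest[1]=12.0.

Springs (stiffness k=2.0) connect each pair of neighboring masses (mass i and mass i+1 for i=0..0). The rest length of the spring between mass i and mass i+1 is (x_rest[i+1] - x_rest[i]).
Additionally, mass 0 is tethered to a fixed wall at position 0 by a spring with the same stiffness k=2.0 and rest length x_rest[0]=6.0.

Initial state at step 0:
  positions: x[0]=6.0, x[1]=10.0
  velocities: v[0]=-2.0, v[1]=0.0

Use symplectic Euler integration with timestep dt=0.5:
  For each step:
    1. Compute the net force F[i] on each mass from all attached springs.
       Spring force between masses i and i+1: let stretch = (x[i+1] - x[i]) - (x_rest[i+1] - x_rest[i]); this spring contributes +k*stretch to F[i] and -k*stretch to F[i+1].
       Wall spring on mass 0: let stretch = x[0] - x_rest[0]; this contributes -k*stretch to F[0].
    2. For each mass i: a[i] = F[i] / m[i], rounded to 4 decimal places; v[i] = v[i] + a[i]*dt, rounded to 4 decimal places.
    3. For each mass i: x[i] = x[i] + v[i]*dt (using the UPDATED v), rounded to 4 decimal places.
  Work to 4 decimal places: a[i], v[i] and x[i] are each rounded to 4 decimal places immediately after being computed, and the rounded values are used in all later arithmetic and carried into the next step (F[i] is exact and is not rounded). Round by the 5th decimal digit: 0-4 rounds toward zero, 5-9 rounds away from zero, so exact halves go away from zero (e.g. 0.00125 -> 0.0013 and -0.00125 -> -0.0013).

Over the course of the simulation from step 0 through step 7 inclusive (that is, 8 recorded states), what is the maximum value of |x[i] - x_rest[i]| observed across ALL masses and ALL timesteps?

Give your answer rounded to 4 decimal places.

Step 0: x=[6.0000 10.0000] v=[-2.0000 0.0000]
Step 1: x=[4.0000 11.0000] v=[-4.0000 2.0000]
Step 2: x=[3.5000 11.5000] v=[-1.0000 1.0000]
Step 3: x=[5.2500 11.0000] v=[3.5000 -1.0000]
Step 4: x=[7.2500 10.6250] v=[4.0000 -0.7500]
Step 5: x=[7.3125 11.5625] v=[0.1250 1.8750]
Step 6: x=[5.8438 13.3750] v=[-2.9375 3.6250]
Step 7: x=[5.2188 14.4219] v=[-1.2501 2.0938]
Max displacement = 2.5000

Answer: 2.5000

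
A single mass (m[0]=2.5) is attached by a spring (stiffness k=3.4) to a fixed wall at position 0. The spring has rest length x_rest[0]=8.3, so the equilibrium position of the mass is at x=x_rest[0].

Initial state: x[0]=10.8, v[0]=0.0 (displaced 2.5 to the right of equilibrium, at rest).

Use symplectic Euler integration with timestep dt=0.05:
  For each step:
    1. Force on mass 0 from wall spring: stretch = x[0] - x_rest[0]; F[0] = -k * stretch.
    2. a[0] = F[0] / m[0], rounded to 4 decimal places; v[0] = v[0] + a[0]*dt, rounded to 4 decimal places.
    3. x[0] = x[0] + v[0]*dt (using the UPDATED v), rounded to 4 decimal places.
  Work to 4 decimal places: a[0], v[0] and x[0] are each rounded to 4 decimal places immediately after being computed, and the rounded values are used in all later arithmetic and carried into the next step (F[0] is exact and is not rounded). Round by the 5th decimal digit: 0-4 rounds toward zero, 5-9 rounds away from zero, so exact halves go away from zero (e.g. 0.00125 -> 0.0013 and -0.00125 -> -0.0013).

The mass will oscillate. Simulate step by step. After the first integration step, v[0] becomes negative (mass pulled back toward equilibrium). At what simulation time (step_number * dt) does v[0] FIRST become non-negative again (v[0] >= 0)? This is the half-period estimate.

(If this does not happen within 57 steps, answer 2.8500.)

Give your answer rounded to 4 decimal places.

Step 0: x=[10.8000] v=[0.0000]
Step 1: x=[10.7915] v=[-0.1700]
Step 2: x=[10.7745] v=[-0.3394]
Step 3: x=[10.7491] v=[-0.5077]
Step 4: x=[10.7154] v=[-0.6742]
Step 5: x=[10.6735] v=[-0.8384]
Step 6: x=[10.6235] v=[-0.9998]
Step 7: x=[10.5656] v=[-1.1578]
Step 8: x=[10.5000] v=[-1.3119]
Step 9: x=[10.4269] v=[-1.4615]
Step 10: x=[10.3466] v=[-1.6061]
Step 11: x=[10.2593] v=[-1.7453]
Step 12: x=[10.1654] v=[-1.8785]
Step 13: x=[10.0651] v=[-2.0053]
Step 14: x=[9.9588] v=[-2.1253]
Step 15: x=[9.8469] v=[-2.2381]
Step 16: x=[9.7297] v=[-2.3433]
Step 17: x=[9.6077] v=[-2.4405]
Step 18: x=[9.4812] v=[-2.5294]
Step 19: x=[9.3507] v=[-2.6097]
Step 20: x=[9.2166] v=[-2.6812]
Step 21: x=[9.0794] v=[-2.7435]
Step 22: x=[8.9396] v=[-2.7965]
Step 23: x=[8.7976] v=[-2.8400]
Step 24: x=[8.6539] v=[-2.8738]
Step 25: x=[8.5090] v=[-2.8979]
Step 26: x=[8.3634] v=[-2.9121]
Step 27: x=[8.2176] v=[-2.9164]
Step 28: x=[8.0721] v=[-2.9108]
Step 29: x=[7.9273] v=[-2.8953]
Step 30: x=[7.7838] v=[-2.8700]
Step 31: x=[7.6421] v=[-2.8349]
Step 32: x=[7.5026] v=[-2.7902]
Step 33: x=[7.3658] v=[-2.7360]
Step 34: x=[7.2322] v=[-2.6725]
Step 35: x=[7.1022] v=[-2.5999]
Step 36: x=[6.9763] v=[-2.5185]
Step 37: x=[6.8549] v=[-2.4285]
Step 38: x=[6.7384] v=[-2.3302]
Step 39: x=[6.6272] v=[-2.2240]
Step 40: x=[6.5217] v=[-2.1103]
Step 41: x=[6.4222] v=[-1.9894]
Step 42: x=[6.3291] v=[-1.8617]
Step 43: x=[6.2427] v=[-1.7277]
Step 44: x=[6.1633] v=[-1.5878]
Step 45: x=[6.0912] v=[-1.4425]
Step 46: x=[6.0266] v=[-1.2923]
Step 47: x=[5.9697] v=[-1.1377]
Step 48: x=[5.9207] v=[-0.9792]
Step 49: x=[5.8798] v=[-0.8174]
Step 50: x=[5.8472] v=[-0.6528]
Step 51: x=[5.8229] v=[-0.4860]
Step 52: x=[5.8070] v=[-0.3176]
Step 53: x=[5.7996] v=[-0.1481]
Step 54: x=[5.8007] v=[0.0219]
First v>=0 after going negative at step 54, time=2.7000

Answer: 2.7000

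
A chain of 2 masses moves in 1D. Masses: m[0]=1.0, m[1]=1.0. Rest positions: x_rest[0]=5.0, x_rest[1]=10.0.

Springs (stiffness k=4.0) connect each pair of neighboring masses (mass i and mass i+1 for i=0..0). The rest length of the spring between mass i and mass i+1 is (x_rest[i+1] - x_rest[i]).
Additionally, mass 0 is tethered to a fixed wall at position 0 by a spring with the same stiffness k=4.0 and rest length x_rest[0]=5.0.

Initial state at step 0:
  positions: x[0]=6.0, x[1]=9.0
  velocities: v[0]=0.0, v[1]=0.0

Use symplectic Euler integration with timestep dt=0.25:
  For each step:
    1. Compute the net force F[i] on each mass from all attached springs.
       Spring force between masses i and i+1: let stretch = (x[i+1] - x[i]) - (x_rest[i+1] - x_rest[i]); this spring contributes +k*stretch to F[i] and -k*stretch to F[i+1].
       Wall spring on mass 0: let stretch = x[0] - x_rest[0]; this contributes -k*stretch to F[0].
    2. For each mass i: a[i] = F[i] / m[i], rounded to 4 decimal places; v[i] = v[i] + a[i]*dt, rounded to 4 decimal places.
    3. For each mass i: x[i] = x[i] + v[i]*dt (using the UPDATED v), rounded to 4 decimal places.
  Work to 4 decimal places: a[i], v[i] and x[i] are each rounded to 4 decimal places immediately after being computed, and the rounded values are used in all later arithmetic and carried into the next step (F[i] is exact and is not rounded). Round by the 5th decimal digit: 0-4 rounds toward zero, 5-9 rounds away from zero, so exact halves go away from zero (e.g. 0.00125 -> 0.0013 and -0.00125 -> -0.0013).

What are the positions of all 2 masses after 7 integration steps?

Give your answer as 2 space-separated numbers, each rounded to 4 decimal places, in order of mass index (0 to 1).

Step 0: x=[6.0000 9.0000] v=[0.0000 0.0000]
Step 1: x=[5.2500 9.5000] v=[-3.0000 2.0000]
Step 2: x=[4.2500 10.1875] v=[-4.0000 2.7500]
Step 3: x=[3.6719 10.6406] v=[-2.3125 1.8125]
Step 4: x=[3.9180 10.6016] v=[0.9843 -0.1562]
Step 5: x=[4.8555 10.1417] v=[3.7499 -1.8398]
Step 6: x=[5.9007 9.6102] v=[4.1806 -2.1260]
Step 7: x=[6.3981 9.4013] v=[1.9894 -0.8355]

Answer: 6.3981 9.4013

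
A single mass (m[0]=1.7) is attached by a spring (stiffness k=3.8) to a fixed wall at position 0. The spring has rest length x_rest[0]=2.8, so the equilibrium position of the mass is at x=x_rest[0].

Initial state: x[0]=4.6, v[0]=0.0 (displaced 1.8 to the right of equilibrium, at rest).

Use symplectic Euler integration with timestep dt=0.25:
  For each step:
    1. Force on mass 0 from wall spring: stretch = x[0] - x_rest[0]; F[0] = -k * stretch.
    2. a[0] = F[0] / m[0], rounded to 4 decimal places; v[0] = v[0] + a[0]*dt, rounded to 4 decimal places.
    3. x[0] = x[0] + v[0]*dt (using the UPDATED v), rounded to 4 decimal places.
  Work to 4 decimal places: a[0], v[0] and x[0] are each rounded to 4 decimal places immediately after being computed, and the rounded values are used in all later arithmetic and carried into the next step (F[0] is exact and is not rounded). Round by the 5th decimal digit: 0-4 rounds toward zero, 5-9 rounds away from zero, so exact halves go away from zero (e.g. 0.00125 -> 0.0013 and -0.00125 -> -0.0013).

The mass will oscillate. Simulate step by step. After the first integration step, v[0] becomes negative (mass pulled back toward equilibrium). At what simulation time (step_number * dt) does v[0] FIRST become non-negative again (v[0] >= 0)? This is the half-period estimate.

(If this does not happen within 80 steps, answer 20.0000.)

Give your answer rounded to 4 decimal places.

Step 0: x=[4.6000] v=[0.0000]
Step 1: x=[4.3485] v=[-1.0059]
Step 2: x=[3.8807] v=[-1.8713]
Step 3: x=[3.2619] v=[-2.4752]
Step 4: x=[2.5786] v=[-2.7333]
Step 5: x=[1.9262] v=[-2.6096]
Step 6: x=[1.3959] v=[-2.1213]
Step 7: x=[1.0617] v=[-1.3367]
Step 8: x=[0.9704] v=[-0.3653]
Step 9: x=[1.1347] v=[0.6571]
First v>=0 after going negative at step 9, time=2.2500

Answer: 2.2500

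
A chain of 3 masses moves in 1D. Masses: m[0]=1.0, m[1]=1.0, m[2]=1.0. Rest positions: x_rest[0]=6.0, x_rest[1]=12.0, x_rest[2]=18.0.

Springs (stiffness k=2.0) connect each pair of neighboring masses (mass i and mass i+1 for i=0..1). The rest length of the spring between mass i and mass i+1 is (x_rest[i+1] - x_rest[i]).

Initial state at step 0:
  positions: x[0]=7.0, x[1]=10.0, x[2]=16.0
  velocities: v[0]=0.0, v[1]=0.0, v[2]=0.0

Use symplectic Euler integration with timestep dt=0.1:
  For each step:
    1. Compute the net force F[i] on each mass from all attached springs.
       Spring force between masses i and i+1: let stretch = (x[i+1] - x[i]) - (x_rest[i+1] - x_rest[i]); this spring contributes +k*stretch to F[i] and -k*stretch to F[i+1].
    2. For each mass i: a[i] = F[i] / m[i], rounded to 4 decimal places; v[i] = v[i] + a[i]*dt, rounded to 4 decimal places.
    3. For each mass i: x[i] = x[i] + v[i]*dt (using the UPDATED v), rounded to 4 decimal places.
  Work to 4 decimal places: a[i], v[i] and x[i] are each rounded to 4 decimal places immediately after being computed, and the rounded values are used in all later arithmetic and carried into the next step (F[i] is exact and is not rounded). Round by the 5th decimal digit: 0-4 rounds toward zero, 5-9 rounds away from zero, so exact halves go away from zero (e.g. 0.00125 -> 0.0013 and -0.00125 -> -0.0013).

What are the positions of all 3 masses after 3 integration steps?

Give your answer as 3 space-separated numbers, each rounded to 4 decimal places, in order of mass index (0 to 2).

Step 0: x=[7.0000 10.0000 16.0000] v=[0.0000 0.0000 0.0000]
Step 1: x=[6.9400 10.0600 16.0000] v=[-0.6000 0.6000 0.0000]
Step 2: x=[6.8224 10.1764 16.0012] v=[-1.1760 1.1640 0.0120]
Step 3: x=[6.6519 10.3422 16.0059] v=[-1.7052 1.6582 0.0470]

Answer: 6.6519 10.3422 16.0059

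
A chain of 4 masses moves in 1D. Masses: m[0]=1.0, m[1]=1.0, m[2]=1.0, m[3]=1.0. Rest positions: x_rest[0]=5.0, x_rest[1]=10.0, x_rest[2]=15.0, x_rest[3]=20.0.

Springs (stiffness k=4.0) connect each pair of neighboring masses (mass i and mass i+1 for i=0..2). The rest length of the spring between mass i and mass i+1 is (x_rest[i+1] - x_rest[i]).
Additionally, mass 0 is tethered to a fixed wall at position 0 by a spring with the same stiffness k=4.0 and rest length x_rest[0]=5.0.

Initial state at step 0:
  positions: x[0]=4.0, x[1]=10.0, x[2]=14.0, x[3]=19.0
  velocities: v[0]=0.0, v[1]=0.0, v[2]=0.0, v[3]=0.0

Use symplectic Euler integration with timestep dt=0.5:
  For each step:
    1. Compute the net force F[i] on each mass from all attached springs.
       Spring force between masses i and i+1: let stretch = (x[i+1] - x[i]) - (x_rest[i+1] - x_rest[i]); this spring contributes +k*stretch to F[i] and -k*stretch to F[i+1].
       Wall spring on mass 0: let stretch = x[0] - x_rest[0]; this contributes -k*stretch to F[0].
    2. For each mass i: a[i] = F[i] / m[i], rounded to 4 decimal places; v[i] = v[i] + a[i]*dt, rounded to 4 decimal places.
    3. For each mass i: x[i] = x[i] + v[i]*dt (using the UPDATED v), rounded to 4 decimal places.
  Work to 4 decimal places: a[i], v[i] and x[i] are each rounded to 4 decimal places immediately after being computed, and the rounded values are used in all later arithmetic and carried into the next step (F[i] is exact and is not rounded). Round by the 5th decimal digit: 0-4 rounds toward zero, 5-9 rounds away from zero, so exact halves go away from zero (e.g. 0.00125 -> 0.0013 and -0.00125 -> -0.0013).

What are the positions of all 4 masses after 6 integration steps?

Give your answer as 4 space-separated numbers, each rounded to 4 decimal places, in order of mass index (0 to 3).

Step 0: x=[4.0000 10.0000 14.0000 19.0000] v=[0.0000 0.0000 0.0000 0.0000]
Step 1: x=[6.0000 8.0000 15.0000 19.0000] v=[4.0000 -4.0000 2.0000 0.0000]
Step 2: x=[4.0000 11.0000 13.0000 20.0000] v=[-4.0000 6.0000 -4.0000 2.0000]
Step 3: x=[5.0000 9.0000 16.0000 19.0000] v=[2.0000 -4.0000 6.0000 -2.0000]
Step 4: x=[5.0000 10.0000 15.0000 20.0000] v=[0.0000 2.0000 -2.0000 2.0000]
Step 5: x=[5.0000 11.0000 14.0000 21.0000] v=[0.0000 2.0000 -2.0000 2.0000]
Step 6: x=[6.0000 9.0000 17.0000 20.0000] v=[2.0000 -4.0000 6.0000 -2.0000]

Answer: 6.0000 9.0000 17.0000 20.0000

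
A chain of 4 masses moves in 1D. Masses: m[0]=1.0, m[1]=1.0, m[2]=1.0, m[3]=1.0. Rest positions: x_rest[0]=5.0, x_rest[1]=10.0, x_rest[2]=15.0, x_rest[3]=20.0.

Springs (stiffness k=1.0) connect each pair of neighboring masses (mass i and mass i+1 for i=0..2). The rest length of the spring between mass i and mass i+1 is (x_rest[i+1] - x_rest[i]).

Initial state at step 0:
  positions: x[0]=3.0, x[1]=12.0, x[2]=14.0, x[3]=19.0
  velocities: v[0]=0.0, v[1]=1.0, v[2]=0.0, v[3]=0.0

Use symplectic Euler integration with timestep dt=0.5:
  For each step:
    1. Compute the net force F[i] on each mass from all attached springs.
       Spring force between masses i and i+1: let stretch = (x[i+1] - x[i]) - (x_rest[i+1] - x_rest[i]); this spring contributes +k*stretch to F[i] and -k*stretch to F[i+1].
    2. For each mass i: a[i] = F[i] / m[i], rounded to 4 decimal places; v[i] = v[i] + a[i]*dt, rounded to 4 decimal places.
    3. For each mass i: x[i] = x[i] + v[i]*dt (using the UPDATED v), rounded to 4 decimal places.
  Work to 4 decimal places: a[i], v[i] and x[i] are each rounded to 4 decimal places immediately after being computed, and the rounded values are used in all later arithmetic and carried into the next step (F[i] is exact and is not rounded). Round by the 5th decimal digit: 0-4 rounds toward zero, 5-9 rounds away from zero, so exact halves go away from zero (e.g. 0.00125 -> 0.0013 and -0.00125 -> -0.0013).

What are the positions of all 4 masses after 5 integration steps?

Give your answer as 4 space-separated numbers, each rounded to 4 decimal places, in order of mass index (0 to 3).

Answer: 5.8360 10.0157 13.6251 21.0235

Derivation:
Step 0: x=[3.0000 12.0000 14.0000 19.0000] v=[0.0000 1.0000 0.0000 0.0000]
Step 1: x=[4.0000 10.7500 14.7500 19.0000] v=[2.0000 -2.5000 1.5000 0.0000]
Step 2: x=[5.4375 8.8125 15.5625 19.1875] v=[2.8750 -3.8750 1.6250 0.3750]
Step 3: x=[6.4688 7.7188 15.5938 19.7188] v=[2.0625 -2.1875 0.0625 1.0625]
Step 4: x=[6.5626 8.2813 14.6876 20.4688] v=[0.1875 1.1250 -1.8125 1.5000]
Step 5: x=[5.8360 10.0157 13.6251 21.0235] v=[-1.4532 3.4688 -2.1251 1.1094]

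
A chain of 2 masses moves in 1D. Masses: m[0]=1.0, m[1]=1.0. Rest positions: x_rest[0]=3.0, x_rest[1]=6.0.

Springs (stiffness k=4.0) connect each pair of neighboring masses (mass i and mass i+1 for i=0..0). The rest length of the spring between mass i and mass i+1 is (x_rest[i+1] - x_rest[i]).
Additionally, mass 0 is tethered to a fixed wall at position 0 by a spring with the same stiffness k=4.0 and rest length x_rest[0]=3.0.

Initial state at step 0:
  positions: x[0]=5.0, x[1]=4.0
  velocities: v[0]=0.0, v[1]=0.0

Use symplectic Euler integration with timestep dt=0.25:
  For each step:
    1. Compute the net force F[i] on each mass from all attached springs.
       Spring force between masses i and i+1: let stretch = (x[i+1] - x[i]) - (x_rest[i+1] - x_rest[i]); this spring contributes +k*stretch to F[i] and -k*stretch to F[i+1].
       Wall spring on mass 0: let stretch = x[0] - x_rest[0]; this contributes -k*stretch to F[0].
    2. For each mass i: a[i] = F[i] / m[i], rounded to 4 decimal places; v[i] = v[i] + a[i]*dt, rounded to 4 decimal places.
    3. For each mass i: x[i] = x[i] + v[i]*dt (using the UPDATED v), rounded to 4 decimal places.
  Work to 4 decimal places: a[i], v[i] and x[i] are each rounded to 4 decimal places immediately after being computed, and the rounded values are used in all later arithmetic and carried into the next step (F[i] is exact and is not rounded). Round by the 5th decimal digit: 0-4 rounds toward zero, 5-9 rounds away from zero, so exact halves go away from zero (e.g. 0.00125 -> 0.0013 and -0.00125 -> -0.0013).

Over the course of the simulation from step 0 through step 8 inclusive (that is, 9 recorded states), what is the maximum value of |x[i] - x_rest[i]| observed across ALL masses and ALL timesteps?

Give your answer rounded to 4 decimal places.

Answer: 2.7960

Derivation:
Step 0: x=[5.0000 4.0000] v=[0.0000 0.0000]
Step 1: x=[3.5000 5.0000] v=[-6.0000 4.0000]
Step 2: x=[1.5000 6.3750] v=[-8.0000 5.5000]
Step 3: x=[0.3438 7.2813] v=[-4.6250 3.6250]
Step 4: x=[0.8360 7.2032] v=[1.9687 -0.3125]
Step 5: x=[2.7110 6.2833] v=[7.4999 -3.6797]
Step 6: x=[4.8013 5.2203] v=[8.3612 -4.2520]
Step 7: x=[5.7960 4.8026] v=[3.9789 -1.6710]
Step 8: x=[5.0934 5.3832] v=[-2.8105 2.3224]
Max displacement = 2.7960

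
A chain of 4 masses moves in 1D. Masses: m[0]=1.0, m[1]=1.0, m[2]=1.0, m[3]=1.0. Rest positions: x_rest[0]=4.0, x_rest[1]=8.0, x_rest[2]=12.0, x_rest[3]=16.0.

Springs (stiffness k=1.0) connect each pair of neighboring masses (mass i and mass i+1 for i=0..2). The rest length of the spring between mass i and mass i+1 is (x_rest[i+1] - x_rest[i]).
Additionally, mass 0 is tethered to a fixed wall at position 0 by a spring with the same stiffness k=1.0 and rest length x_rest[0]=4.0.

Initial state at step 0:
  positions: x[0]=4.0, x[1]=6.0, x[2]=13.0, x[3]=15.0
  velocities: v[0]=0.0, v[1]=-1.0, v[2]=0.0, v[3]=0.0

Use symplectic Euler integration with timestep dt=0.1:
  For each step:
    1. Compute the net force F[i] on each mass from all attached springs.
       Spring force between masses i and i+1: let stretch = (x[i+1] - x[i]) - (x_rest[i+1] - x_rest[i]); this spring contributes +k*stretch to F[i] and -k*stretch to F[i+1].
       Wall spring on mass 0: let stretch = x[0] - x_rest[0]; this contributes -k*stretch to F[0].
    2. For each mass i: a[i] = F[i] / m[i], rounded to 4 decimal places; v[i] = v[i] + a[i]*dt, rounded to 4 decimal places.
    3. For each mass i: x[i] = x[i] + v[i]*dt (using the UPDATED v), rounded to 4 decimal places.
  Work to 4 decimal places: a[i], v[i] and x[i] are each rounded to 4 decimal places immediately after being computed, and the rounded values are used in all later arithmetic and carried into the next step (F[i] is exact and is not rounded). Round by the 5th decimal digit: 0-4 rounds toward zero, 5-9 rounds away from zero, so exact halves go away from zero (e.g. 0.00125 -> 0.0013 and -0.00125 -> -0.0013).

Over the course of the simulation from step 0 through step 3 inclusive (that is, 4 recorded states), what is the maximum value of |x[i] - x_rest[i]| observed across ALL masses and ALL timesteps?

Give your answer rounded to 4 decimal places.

Answer: 2.0500

Derivation:
Step 0: x=[4.0000 6.0000 13.0000 15.0000] v=[0.0000 -1.0000 0.0000 0.0000]
Step 1: x=[3.9800 5.9500 12.9500 15.0200] v=[-0.2000 -0.5000 -0.5000 0.2000]
Step 2: x=[3.9399 5.9503 12.8507 15.0593] v=[-0.4010 0.0030 -0.9930 0.3930]
Step 3: x=[3.8805 5.9995 12.7045 15.1165] v=[-0.5940 0.4920 -1.4622 0.5721]
Max displacement = 2.0500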